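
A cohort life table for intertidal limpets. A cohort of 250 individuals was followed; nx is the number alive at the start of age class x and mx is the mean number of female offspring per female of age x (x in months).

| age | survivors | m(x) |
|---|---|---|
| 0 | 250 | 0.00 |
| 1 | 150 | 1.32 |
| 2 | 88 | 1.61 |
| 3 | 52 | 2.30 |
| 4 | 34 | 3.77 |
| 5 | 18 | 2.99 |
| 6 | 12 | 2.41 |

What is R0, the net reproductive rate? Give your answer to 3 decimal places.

2.681

lx = nx/n0 = nx/250: 1, 0.6, 0.352, 0.208, 0.136, 0.072, 0.048
lx·mx by age: 0, 0.792, 0.56672, 0.4784, 0.51272, 0.21528, 0.11568
R0 = Σ lx·mx = 2.6808 → 2.681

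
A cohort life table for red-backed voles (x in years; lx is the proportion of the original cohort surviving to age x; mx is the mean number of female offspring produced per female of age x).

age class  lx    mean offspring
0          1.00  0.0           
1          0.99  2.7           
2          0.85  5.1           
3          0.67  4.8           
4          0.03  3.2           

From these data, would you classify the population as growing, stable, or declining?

growing

R0 = Σ lx·mx = 0 + 2.673 + 4.335 + 3.216 + 0.096 = 10.32
R0 > 1, so the population is growing.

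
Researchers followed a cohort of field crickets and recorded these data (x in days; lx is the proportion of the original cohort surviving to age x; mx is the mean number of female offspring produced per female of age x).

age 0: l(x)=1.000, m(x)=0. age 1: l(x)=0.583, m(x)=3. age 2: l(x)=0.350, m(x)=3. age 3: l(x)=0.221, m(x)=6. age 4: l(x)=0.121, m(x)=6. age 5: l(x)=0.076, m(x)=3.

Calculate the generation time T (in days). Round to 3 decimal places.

2.337

lx·mx: 0, 1.749, 1.05, 1.326, 0.726, 0.228 → R0 = 5.079
x·lx·mx: 0, 1.749, 2.1, 3.978, 2.904, 1.14 → Σ = 11.871
T = 11.871 / 5.079 = 2.337271… → 2.337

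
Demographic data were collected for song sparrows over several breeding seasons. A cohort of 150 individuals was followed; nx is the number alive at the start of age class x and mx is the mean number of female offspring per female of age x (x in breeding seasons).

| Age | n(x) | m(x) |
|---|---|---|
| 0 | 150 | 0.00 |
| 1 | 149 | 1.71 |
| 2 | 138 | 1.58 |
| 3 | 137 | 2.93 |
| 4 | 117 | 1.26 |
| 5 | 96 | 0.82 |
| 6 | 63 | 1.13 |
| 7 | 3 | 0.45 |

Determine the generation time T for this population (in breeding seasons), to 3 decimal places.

lx = nx/n0 = nx/150: 1, 0.99333…, 0.92, 0.91333…, 0.78, 0.64, 0.42, 0.02
lx·mx: 0, 1.6986…, 1.4536, 2.676067…, 0.9828, 0.5248, 0.4746, 0.009 → R0 = 7.819467…
x·lx·mx: 0, 1.6986…, 2.9072, 8.0282…, 3.9312, 2.624, 2.8476, 0.063 → Σ = 22.0998…
T = 22.0998… / 7.819467… = 2.826254… → 2.826

2.826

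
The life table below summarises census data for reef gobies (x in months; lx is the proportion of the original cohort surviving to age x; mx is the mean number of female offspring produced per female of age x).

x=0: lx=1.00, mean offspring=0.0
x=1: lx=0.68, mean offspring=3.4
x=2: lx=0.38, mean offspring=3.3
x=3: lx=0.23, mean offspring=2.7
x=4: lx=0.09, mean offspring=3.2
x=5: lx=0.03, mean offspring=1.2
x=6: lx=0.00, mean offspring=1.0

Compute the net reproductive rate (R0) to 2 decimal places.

lx·mx by age: 0, 2.312, 1.254, 0.621, 0.288, 0.036, 0
R0 = Σ lx·mx = 4.511 → 4.51

4.51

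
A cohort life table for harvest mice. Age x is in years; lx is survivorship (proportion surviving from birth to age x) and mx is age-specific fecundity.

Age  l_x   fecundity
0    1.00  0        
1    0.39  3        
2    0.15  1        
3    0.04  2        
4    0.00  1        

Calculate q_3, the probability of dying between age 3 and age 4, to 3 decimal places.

1.000

q_3 = (l_3 − l_4) / l_3 = (0.04 − 0) / 0.04
     = 0.04 / 0.04 = 1 → 1.000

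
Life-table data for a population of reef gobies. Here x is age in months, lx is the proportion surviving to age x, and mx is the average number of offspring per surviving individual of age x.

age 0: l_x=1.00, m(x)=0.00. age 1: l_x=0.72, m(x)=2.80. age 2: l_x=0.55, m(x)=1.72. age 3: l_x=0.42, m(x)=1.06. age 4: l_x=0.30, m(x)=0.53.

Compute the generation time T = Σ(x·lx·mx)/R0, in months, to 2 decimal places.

1.65

lx·mx: 0, 2.016, 0.946, 0.4452, 0.159 → R0 = 3.5662
x·lx·mx: 0, 2.016, 1.892, 1.3356, 0.636 → Σ = 5.8796
T = 5.8796 / 3.5662 = 1.648702… → 1.65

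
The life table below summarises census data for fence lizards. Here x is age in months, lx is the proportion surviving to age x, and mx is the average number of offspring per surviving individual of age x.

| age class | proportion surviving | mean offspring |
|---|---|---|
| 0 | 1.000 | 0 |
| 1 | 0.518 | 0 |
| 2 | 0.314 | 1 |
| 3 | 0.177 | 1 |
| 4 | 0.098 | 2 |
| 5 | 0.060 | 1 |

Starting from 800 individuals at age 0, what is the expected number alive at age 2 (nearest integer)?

251

Expected survivors = N0 · l_2 = 800 × 0.314 = 251.2 → 251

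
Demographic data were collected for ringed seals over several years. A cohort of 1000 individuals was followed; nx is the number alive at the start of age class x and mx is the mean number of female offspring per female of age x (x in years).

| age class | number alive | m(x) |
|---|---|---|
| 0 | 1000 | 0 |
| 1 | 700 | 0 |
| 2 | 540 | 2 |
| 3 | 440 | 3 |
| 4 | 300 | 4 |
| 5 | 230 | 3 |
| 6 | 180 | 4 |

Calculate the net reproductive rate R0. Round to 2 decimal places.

lx = nx/n0 = nx/1000: 1, 0.7, 0.54, 0.44, 0.3, 0.23, 0.18
lx·mx by age: 0, 0, 1.08, 1.32, 1.2, 0.69, 0.72
R0 = Σ lx·mx = 5.01 → 5.01

5.01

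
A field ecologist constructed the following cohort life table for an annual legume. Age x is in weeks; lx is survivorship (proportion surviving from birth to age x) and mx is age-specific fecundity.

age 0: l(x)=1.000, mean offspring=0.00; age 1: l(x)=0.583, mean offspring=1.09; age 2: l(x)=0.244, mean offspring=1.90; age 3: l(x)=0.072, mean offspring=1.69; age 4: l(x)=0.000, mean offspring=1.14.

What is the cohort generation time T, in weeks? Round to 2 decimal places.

1.58

lx·mx: 0, 0.63547, 0.4636, 0.12168, 0 → R0 = 1.22075
x·lx·mx: 0, 0.63547, 0.9272, 0.36504, 0 → Σ = 1.92771
T = 1.92771 / 1.22075 = 1.579119… → 1.58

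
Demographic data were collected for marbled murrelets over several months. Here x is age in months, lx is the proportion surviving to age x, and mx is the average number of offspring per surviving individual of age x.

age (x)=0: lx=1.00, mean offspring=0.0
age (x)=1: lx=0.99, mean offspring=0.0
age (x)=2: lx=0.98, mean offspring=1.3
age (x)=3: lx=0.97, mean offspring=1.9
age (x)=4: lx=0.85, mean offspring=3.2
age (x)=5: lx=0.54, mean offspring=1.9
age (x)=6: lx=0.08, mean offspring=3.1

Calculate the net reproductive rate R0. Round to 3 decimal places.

lx·mx by age: 0, 0, 1.274, 1.843, 2.72, 1.026, 0.248
R0 = Σ lx·mx = 7.111 → 7.111

7.111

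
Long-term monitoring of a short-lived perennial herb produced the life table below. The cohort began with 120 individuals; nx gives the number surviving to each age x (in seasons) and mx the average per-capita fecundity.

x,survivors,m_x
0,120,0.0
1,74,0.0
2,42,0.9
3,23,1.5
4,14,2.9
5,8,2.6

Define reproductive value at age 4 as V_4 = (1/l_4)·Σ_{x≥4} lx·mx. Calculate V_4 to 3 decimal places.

4.386

lx = nx/n0 = nx/120: 1, 0.61667…, 0.35, 0.19167…, 0.11667…, 0.06667…
lx·mx for x ≥ 4: 0.338333…, 0.173333… → sum = 0.511667…
V_4 = 0.511667… / l_4 = 0.511667… / 0.116667… = 4.385714… → 4.386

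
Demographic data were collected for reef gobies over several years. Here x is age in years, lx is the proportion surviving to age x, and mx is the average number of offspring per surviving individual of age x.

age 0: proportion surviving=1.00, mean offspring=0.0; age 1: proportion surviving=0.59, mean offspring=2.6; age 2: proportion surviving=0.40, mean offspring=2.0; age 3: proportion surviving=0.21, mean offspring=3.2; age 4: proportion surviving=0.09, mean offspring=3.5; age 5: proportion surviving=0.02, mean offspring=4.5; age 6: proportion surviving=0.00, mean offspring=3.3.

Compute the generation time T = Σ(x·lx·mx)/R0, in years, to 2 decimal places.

lx·mx: 0, 1.534, 0.8, 0.672, 0.315, 0.09, 0 → R0 = 3.411
x·lx·mx: 0, 1.534, 1.6, 2.016, 1.26, 0.45, 0 → Σ = 6.86
T = 6.86 / 3.411 = 2.01114… → 2.01

2.01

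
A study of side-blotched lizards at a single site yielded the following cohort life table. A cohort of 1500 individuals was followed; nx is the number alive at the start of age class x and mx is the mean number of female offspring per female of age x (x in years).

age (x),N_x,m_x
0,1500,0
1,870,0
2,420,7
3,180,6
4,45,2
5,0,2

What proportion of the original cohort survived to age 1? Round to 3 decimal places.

0.580

l_1 = n_1/n_0 = 870/1500 = 0.58 → 0.580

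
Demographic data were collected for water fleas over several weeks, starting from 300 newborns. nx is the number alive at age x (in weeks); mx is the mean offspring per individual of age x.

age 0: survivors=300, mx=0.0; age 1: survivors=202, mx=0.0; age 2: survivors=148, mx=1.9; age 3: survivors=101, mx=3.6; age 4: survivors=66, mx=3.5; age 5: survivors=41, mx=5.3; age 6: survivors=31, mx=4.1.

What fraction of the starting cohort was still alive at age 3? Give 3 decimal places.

l_3 = n_3/n_0 = 101/300 = 0.336667… → 0.337

0.337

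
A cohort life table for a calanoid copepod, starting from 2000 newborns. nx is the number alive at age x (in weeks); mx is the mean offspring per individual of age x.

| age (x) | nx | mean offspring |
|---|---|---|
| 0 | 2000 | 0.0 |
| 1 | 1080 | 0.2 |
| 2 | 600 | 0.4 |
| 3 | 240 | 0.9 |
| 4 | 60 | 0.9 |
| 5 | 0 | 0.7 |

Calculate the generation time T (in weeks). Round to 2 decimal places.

2.15

lx = nx/n0 = nx/2000: 1, 0.54, 0.3, 0.12, 0.03, 0
lx·mx: 0, 0.108, 0.12, 0.108, 0.027, 0 → R0 = 0.363
x·lx·mx: 0, 0.108, 0.24, 0.324, 0.108, 0 → Σ = 0.78
T = 0.78 / 0.363 = 2.14876… → 2.15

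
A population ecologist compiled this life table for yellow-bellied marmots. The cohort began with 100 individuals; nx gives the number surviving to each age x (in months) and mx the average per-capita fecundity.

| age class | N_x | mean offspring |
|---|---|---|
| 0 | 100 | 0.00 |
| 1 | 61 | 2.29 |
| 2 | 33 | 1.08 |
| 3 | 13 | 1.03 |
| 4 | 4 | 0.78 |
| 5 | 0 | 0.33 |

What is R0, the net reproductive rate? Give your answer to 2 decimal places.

1.92

lx = nx/n0 = nx/100: 1, 0.61, 0.33, 0.13, 0.04, 0
lx·mx by age: 0, 1.3969, 0.3564, 0.1339, 0.0312, 0
R0 = Σ lx·mx = 1.9184 → 1.92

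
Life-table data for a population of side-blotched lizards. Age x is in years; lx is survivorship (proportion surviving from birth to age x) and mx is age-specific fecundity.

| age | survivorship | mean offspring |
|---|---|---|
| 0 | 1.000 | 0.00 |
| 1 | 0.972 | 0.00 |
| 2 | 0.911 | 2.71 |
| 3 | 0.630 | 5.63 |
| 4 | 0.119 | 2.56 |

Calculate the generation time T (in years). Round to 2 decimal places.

2.66

lx·mx: 0, 0, 2.46881, 3.5469, 0.30464 → R0 = 6.32035
x·lx·mx: 0, 0, 4.93762, 10.6407, 1.21856 → Σ = 16.79688
T = 16.79688 / 6.32035 = 2.657587… → 2.66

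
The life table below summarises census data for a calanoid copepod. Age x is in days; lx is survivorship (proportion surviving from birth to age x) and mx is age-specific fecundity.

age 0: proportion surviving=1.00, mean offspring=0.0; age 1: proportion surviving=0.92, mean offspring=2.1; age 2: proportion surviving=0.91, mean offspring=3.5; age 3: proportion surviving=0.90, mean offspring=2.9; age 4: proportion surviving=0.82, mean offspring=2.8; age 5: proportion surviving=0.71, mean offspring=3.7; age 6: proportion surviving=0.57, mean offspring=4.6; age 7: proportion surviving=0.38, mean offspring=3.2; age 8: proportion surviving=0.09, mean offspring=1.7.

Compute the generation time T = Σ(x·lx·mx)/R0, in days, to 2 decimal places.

3.84

lx·mx: 0, 1.932, 3.185, 2.61, 2.296, 2.627, 2.622, 1.216, 0.153 → R0 = 16.641
x·lx·mx: 0, 1.932, 6.37, 7.83, 9.184, 13.135, 15.732, 8.512, 1.224 → Σ = 63.919
T = 63.919 / 16.641 = 3.841055… → 3.84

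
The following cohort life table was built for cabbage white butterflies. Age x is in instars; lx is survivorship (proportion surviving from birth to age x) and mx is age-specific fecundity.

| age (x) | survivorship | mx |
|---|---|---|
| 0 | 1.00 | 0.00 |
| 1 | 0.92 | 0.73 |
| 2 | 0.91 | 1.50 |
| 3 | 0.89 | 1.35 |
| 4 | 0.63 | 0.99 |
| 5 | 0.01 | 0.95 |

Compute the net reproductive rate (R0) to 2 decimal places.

lx·mx by age: 0, 0.6716, 1.365, 1.2015, 0.6237, 0.0095
R0 = Σ lx·mx = 3.8713 → 3.87

3.87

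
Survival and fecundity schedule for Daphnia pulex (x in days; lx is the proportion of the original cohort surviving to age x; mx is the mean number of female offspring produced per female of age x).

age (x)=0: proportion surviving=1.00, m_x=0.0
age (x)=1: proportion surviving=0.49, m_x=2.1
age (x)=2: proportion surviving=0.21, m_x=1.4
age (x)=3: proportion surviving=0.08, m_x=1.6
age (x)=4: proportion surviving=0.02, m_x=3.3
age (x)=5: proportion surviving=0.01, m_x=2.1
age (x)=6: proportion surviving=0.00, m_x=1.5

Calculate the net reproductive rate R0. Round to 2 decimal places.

lx·mx by age: 0, 1.029, 0.294, 0.128, 0.066, 0.021, 0
R0 = Σ lx·mx = 1.538 → 1.54

1.54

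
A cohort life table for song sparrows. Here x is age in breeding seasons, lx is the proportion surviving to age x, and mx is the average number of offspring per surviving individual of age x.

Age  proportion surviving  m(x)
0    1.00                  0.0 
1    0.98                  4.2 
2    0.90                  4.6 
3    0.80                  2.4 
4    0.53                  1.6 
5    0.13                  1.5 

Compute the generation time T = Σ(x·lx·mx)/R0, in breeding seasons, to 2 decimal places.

lx·mx: 0, 4.116, 4.14, 1.92, 0.848, 0.195 → R0 = 11.219
x·lx·mx: 0, 4.116, 8.28, 5.76, 3.392, 0.975 → Σ = 22.523
T = 22.523 / 11.219 = 2.007576… → 2.01

2.01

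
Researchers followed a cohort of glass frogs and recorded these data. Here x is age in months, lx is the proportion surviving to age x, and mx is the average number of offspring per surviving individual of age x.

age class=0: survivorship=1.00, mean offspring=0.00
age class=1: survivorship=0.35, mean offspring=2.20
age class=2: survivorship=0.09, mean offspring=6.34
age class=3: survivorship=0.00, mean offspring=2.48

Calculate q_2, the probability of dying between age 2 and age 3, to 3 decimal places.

1.000

q_2 = (l_2 − l_3) / l_2 = (0.09 − 0) / 0.09
     = 0.09 / 0.09 = 1 → 1.000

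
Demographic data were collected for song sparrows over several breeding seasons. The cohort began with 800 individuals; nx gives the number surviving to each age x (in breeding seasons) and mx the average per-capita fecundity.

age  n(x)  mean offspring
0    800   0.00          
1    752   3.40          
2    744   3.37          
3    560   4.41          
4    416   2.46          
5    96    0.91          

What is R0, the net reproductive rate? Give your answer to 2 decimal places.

lx = nx/n0 = nx/800: 1, 0.94, 0.93, 0.7, 0.52, 0.12
lx·mx by age: 0, 3.196, 3.1341, 3.087, 1.2792, 0.1092
R0 = Σ lx·mx = 10.8055 → 10.81

10.81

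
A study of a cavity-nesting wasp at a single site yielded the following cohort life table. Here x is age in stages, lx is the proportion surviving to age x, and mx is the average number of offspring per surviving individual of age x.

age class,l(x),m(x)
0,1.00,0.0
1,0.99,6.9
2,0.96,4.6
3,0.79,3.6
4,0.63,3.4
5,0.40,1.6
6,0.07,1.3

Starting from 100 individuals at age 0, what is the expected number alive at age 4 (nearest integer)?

63

Expected survivors = N0 · l_4 = 100 × 0.63 = 63 → 63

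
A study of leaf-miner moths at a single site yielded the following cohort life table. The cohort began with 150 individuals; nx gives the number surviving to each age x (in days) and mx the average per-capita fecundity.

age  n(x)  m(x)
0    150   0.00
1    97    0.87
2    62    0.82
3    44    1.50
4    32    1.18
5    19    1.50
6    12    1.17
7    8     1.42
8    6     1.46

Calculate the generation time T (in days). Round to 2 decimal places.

3.02

lx = nx/n0 = nx/150: 1, 0.64667…, 0.41333…, 0.29333…, 0.21333…, 0.12667…, 0.08, 0.05333…, 0.04
lx·mx: 0, 0.5626…, 0.338933…, 0.44…, 0.251733…, 0.19…, 0.0936, 0.075733…, 0.0584 → R0 = 2.011…
x·lx·mx: 0, 0.5626…, 0.677867…, 1.32…, 1.006933…, 0.95…, 0.5616, 0.530133…, 0.4672 → Σ = 6.076333…
T = 6.076333… / 2.011… = 3.021548… → 3.02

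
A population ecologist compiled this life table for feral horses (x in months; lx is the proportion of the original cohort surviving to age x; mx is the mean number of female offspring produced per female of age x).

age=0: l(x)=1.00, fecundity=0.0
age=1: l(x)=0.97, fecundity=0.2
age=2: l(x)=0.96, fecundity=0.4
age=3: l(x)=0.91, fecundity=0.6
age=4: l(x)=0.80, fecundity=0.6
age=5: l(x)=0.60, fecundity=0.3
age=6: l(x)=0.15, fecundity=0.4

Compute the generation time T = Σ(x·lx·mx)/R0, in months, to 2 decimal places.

lx·mx: 0, 0.194, 0.384, 0.546, 0.48, 0.18, 0.06 → R0 = 1.844
x·lx·mx: 0, 0.194, 0.768, 1.638, 1.92, 0.9, 0.36 → Σ = 5.78
T = 5.78 / 1.844 = 3.13449… → 3.13

3.13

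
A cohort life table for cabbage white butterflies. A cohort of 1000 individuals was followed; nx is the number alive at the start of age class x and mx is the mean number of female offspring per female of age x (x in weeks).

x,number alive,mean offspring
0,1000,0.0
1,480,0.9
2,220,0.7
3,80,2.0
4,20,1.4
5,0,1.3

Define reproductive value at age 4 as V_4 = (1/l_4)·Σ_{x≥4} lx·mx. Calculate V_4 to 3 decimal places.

1.400

lx = nx/n0 = nx/1000: 1, 0.48, 0.22, 0.08, 0.02, 0
lx·mx for x ≥ 4: 0.028, 0 → sum = 0.028
V_4 = 0.028 / l_4 = 0.028 / 0.02 = 1.4 → 1.400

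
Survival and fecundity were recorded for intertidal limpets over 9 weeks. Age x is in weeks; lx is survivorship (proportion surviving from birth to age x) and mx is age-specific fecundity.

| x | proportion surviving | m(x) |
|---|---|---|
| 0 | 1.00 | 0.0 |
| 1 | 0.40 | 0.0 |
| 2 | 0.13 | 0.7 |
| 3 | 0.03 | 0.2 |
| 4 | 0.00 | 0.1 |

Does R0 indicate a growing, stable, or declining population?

R0 = Σ lx·mx = 0 + 0 + 0.091 + 0.006 + 0 = 0.097
R0 < 1, so the population is declining.

declining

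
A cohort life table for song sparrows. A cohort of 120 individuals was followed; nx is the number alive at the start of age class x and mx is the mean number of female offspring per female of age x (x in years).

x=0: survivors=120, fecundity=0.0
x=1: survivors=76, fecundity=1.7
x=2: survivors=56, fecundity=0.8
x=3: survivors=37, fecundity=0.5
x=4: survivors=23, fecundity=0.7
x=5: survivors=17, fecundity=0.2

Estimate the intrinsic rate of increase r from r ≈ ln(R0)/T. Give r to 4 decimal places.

lx = nx/n0 = nx/120: 1, 0.63333…, 0.46667…, 0.30833…, 0.19167…, 0.14167…
R0 = Σ lx·mx = 0 + 1.07667… + 0.37333… + 0.15417… + 0.13417… + 0.02833… = 1.766667…
Σ x·lx·mx = 2.964167…; T = 2.964167…/1.766667… = 1.67783…
r ≈ ln(R0)/T = ln(1.766667…)/1.67783… = 0.339185… → 0.3392

0.3392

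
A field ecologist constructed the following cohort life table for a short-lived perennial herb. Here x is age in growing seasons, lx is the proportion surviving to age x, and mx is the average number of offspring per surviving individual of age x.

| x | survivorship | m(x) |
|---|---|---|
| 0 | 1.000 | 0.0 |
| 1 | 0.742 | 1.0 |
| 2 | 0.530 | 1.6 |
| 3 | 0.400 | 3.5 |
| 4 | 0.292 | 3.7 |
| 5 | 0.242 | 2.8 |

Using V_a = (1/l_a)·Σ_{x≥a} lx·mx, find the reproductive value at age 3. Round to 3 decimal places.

lx·mx for x ≥ 3: 1.4, 1.0804, 0.6776 → sum = 3.158
V_3 = 3.158 / l_3 = 3.158 / 0.4 = 7.895 → 7.895

7.895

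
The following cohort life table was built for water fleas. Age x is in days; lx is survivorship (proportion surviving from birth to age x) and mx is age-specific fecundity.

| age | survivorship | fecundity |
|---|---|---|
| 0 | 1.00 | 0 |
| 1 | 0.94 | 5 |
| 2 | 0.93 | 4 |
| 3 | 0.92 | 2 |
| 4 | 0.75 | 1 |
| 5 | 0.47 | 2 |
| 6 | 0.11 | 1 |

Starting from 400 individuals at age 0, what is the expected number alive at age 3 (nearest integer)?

Expected survivors = N0 · l_3 = 400 × 0.92 = 368 → 368

368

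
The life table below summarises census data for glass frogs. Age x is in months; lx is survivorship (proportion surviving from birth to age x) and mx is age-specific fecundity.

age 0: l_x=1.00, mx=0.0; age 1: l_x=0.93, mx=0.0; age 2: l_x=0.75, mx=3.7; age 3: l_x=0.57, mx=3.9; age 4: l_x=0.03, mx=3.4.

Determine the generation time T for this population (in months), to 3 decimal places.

2.476

lx·mx: 0, 0, 2.775, 2.223, 0.102 → R0 = 5.1
x·lx·mx: 0, 0, 5.55, 6.669, 0.408 → Σ = 12.627
T = 12.627 / 5.1 = 2.475882… → 2.476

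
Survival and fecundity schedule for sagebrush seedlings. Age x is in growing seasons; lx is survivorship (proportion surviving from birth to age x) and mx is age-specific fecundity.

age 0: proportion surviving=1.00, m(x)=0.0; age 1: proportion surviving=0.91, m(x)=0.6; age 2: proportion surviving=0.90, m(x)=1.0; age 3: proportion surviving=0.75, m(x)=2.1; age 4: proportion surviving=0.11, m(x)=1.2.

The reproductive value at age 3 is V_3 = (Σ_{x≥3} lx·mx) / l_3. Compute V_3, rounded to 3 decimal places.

lx·mx for x ≥ 3: 1.575, 0.132 → sum = 1.707
V_3 = 1.707 / l_3 = 1.707 / 0.75 = 2.276 → 2.276

2.276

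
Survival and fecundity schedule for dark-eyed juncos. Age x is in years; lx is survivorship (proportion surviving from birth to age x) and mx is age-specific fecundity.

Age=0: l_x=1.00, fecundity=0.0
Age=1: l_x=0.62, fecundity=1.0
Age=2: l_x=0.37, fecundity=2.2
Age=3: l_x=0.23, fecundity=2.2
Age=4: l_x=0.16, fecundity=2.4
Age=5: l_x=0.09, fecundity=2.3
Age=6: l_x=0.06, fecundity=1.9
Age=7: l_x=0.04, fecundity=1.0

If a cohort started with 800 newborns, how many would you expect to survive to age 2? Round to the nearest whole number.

296

Expected survivors = N0 · l_2 = 800 × 0.37 = 296 → 296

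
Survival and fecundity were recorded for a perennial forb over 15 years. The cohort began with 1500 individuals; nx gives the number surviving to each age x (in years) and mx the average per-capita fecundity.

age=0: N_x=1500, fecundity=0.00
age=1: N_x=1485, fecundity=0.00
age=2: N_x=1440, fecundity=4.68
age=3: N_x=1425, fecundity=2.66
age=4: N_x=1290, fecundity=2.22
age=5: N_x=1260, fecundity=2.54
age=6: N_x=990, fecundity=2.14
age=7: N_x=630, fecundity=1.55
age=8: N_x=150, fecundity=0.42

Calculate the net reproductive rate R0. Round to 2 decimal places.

13.17

lx = nx/n0 = nx/1500: 1, 0.99, 0.96, 0.95, 0.86, 0.84, 0.66, 0.42, 0.1
lx·mx by age: 0, 0, 4.4928, 2.527, 1.9092, 2.1336, 1.4124, 0.651, 0.042
R0 = Σ lx·mx = 13.168 → 13.17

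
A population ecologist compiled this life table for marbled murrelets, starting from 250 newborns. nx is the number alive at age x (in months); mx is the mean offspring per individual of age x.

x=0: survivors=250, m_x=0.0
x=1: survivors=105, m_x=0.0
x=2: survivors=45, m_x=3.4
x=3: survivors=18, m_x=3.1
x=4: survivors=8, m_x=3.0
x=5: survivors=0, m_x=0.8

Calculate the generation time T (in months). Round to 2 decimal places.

lx = nx/n0 = nx/250: 1, 0.42, 0.18, 0.072, 0.032, 0
lx·mx: 0, 0, 0.612, 0.2232, 0.096, 0 → R0 = 0.9312
x·lx·mx: 0, 0, 1.224, 0.6696, 0.384, 0 → Σ = 2.2776
T = 2.2776 / 0.9312 = 2.445876… → 2.45

2.45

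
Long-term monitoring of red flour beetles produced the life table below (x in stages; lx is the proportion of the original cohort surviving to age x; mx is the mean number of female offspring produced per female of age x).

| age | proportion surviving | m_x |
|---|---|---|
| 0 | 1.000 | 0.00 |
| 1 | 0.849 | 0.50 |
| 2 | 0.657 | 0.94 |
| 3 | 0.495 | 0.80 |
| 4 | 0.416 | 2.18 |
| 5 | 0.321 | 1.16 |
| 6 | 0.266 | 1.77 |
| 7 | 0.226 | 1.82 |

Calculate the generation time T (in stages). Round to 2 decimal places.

lx·mx: 0, 0.4245, 0.61758, 0.396, 0.90688, 0.37236, 0.47082, 0.41132 → R0 = 3.59946
x·lx·mx: 0, 0.4245, 1.23516, 1.188, 3.62752, 1.8618, 2.82492, 2.87924 → Σ = 14.04114
T = 14.04114 / 3.59946 = 3.900902… → 3.90

3.90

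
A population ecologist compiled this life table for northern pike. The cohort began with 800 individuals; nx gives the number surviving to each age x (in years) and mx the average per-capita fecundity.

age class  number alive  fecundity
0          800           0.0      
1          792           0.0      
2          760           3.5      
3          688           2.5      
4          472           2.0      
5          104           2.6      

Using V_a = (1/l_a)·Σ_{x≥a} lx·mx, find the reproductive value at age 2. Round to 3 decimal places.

7.361

lx = nx/n0 = nx/800: 1, 0.99, 0.95, 0.86, 0.59, 0.13
lx·mx for x ≥ 2: 3.325, 2.15, 1.18, 0.338 → sum = 6.993
V_2 = 6.993 / l_2 = 6.993 / 0.95 = 7.361053… → 7.361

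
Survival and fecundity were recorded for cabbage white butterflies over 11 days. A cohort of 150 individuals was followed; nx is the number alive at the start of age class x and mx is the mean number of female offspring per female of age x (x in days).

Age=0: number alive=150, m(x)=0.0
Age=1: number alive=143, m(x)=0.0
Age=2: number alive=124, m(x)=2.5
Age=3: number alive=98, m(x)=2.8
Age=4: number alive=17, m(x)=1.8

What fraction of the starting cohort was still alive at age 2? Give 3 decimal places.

0.827

l_2 = n_2/n_0 = 124/150 = 0.826667… → 0.827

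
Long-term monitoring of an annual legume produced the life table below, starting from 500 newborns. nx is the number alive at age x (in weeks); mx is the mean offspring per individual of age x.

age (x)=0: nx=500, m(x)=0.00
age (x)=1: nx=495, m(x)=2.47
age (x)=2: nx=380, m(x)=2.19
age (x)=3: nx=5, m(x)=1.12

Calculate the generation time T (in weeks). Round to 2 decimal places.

1.41

lx = nx/n0 = nx/500: 1, 0.99, 0.76, 0.01
lx·mx: 0, 2.4453, 1.6644, 0.0112 → R0 = 4.1209
x·lx·mx: 0, 2.4453, 3.3288, 0.0336 → Σ = 5.8077
T = 5.8077 / 4.1209 = 1.409328… → 1.41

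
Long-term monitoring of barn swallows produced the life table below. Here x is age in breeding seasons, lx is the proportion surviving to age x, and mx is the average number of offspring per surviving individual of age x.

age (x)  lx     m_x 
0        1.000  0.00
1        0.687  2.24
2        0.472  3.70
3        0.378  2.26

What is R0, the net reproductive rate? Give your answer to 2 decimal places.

4.14

lx·mx by age: 0, 1.53888, 1.7464, 0.85428
R0 = Σ lx·mx = 4.13956 → 4.14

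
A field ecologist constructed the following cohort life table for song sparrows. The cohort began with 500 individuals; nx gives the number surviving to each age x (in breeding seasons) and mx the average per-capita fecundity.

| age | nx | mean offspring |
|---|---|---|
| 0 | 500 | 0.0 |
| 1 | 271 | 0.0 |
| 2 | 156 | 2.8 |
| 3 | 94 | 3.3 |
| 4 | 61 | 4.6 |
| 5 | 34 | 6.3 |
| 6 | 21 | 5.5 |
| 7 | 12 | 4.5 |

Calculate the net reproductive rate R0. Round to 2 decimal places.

lx = nx/n0 = nx/500: 1, 0.542, 0.312, 0.188, 0.122, 0.068, 0.042, 0.024
lx·mx by age: 0, 0, 0.8736, 0.6204, 0.5612, 0.4284, 0.231, 0.108
R0 = Σ lx·mx = 2.8226 → 2.82

2.82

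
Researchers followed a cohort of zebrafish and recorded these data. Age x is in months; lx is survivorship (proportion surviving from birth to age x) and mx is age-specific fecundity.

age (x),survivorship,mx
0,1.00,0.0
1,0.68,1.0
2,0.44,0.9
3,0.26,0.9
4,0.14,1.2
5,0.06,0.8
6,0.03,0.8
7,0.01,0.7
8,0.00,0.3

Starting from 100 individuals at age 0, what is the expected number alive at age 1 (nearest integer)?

Expected survivors = N0 · l_1 = 100 × 0.68 = 68 → 68

68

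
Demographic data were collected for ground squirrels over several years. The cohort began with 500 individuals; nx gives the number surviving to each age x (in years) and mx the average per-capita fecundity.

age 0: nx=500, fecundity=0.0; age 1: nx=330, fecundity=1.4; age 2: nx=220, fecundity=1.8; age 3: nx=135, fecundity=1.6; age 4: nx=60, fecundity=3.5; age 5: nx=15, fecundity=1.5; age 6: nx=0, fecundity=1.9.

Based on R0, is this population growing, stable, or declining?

growing

lx = nx/n0 = nx/500: 1, 0.66, 0.44, 0.27, 0.12, 0.03, 0
R0 = Σ lx·mx = 0 + 0.924 + 0.792 + 0.432 + 0.42 + 0.045 + 0 = 2.613
R0 > 1, so the population is growing.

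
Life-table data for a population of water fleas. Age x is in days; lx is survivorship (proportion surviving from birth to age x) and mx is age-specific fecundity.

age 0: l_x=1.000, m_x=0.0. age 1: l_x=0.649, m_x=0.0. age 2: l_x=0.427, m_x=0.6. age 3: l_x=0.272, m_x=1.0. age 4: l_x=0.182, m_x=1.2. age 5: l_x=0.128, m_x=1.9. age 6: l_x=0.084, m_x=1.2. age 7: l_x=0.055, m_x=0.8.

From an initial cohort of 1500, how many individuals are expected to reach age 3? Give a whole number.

408

Expected survivors = N0 · l_3 = 1500 × 0.272 = 408 → 408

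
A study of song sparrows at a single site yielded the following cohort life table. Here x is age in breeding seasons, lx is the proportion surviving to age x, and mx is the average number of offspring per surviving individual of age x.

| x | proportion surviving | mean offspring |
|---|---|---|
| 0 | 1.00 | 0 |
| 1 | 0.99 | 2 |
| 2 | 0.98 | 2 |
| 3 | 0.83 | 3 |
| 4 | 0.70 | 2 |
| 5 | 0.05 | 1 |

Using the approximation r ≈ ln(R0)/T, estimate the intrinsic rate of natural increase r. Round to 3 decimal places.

R0 = Σ lx·mx = 0 + 1.98 + 1.96 + 2.49 + 1.4 + 0.05 = 7.88
Σ x·lx·mx = 19.22; T = 19.22/7.88 = 2.43909…
r ≈ ln(R0)/T = ln(7.88)/2.43909… = 0.84635… → 0.846

0.846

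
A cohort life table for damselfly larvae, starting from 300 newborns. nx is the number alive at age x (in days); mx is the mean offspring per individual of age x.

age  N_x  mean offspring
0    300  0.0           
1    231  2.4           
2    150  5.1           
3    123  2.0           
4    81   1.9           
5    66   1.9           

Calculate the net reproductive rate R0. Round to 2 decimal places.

6.15

lx = nx/n0 = nx/300: 1, 0.77, 0.5, 0.41, 0.27, 0.22
lx·mx by age: 0, 1.848, 2.55, 0.82, 0.513, 0.418
R0 = Σ lx·mx = 6.149 → 6.15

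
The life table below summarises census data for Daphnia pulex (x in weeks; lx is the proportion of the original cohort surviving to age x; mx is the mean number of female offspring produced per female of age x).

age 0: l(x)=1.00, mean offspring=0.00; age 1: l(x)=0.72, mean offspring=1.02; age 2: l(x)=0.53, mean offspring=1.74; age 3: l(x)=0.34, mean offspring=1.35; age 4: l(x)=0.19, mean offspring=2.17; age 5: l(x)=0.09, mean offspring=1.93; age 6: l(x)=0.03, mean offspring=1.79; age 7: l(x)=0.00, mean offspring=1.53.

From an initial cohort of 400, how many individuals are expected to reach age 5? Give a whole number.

Expected survivors = N0 · l_5 = 400 × 0.09 = 36 → 36

36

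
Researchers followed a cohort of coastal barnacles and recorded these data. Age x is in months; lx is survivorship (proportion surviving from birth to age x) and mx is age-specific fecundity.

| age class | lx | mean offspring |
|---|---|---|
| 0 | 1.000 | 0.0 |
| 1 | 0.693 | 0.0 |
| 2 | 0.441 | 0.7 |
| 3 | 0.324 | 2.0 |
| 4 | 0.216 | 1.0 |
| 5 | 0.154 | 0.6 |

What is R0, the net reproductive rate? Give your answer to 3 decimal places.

1.265

lx·mx by age: 0, 0, 0.3087, 0.648, 0.216, 0.0924
R0 = Σ lx·mx = 1.2651 → 1.265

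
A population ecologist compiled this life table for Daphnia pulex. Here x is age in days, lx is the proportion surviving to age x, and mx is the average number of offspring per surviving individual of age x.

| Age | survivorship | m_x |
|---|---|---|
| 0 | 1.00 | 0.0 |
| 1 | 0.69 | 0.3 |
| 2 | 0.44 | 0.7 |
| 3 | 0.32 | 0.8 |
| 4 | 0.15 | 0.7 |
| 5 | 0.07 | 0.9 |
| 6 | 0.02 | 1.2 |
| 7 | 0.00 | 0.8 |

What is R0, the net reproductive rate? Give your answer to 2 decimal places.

0.96

lx·mx by age: 0, 0.207, 0.308, 0.256, 0.105, 0.063, 0.024, 0
R0 = Σ lx·mx = 0.963 → 0.96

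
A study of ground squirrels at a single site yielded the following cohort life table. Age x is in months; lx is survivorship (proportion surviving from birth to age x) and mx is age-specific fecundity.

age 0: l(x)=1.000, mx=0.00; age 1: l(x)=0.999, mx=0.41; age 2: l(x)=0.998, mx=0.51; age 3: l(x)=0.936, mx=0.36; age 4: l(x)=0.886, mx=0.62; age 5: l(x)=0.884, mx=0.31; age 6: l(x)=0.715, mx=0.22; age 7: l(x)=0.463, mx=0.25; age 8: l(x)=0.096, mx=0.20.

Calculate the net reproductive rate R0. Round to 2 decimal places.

2.37

lx·mx by age: 0, 0.40959, 0.50898, 0.33696, 0.54932, 0.27404, 0.1573, 0.11575, 0.0192
R0 = Σ lx·mx = 2.37114 → 2.37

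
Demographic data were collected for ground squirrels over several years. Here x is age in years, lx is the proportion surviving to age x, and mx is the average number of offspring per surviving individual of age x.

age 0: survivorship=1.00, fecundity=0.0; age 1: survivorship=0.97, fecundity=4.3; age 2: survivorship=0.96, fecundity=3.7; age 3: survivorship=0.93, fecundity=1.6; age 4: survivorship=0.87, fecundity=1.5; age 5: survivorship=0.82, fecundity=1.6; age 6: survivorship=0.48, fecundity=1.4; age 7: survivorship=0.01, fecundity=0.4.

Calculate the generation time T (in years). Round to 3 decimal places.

lx·mx: 0, 4.171, 3.552, 1.488, 1.305, 1.312, 0.672, 0.004 → R0 = 12.504
x·lx·mx: 0, 4.171, 7.104, 4.464, 5.22, 6.56, 4.032, 0.028 → Σ = 31.579
T = 31.579 / 12.504 = 2.525512… → 2.526

2.526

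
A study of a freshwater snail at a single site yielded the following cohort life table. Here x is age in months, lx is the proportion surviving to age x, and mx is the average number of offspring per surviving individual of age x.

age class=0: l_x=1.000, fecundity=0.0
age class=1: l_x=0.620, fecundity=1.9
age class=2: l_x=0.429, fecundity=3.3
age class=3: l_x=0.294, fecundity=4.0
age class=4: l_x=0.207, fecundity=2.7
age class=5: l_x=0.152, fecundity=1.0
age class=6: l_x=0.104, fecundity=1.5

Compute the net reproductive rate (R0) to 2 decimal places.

4.64

lx·mx by age: 0, 1.178, 1.4157, 1.176, 0.5589, 0.152, 0.156
R0 = Σ lx·mx = 4.6366 → 4.64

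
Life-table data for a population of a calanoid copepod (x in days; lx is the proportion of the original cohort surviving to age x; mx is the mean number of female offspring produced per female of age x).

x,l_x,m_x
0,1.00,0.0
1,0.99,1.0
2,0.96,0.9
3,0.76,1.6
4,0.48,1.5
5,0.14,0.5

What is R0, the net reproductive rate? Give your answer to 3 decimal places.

3.860

lx·mx by age: 0, 0.99, 0.864, 1.216, 0.72, 0.07
R0 = Σ lx·mx = 3.86 → 3.860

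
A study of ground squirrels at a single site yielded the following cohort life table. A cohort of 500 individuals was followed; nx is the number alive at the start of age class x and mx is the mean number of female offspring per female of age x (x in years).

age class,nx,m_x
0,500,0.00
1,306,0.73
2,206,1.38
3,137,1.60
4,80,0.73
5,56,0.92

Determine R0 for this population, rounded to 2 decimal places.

1.67

lx = nx/n0 = nx/500: 1, 0.612, 0.412, 0.274, 0.16, 0.112
lx·mx by age: 0, 0.44676, 0.56856, 0.4384, 0.1168, 0.10304
R0 = Σ lx·mx = 1.67356 → 1.67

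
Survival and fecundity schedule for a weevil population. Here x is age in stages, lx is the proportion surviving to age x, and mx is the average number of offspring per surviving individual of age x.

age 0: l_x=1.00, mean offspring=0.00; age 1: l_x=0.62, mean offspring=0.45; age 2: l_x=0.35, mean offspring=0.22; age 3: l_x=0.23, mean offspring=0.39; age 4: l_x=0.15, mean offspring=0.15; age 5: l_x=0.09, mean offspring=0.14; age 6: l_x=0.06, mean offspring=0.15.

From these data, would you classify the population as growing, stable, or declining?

declining

R0 = Σ lx·mx = 0 + 0.279 + 0.077 + 0.0897 + 0.0225 + 0.0126 + 0.009 = 0.4898
R0 < 1, so the population is declining.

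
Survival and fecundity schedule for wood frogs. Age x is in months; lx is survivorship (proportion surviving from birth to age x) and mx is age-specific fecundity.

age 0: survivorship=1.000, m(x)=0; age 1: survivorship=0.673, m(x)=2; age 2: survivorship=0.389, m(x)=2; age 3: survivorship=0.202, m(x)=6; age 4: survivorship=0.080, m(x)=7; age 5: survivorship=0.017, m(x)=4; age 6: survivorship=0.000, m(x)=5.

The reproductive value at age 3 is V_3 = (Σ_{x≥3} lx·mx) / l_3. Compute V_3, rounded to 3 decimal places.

9.109

lx·mx for x ≥ 3: 1.212, 0.56, 0.068, 0 → sum = 1.84
V_3 = 1.84 / l_3 = 1.84 / 0.202 = 9.108911… → 9.109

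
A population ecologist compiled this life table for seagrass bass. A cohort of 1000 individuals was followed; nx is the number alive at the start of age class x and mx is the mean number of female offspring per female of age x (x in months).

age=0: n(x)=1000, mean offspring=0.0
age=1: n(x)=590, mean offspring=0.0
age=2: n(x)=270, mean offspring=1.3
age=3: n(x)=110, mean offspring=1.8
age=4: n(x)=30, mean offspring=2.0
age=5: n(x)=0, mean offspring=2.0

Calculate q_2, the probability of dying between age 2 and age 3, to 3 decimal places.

0.593

lx = nx/n0 = nx/1000: 1, 0.59, 0.27, 0.11, 0.03, 0
q_2 = (l_2 − l_3) / l_2 = (0.27 − 0.11) / 0.27
     = 0.16 / 0.27 = 0.592593… → 0.593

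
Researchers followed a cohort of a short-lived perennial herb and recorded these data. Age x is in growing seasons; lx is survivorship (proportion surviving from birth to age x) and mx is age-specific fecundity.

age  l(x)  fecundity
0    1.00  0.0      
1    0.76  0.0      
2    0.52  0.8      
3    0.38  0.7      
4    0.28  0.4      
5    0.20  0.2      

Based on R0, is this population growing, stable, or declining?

declining

R0 = Σ lx·mx = 0 + 0 + 0.416 + 0.266 + 0.112 + 0.04 = 0.834
R0 < 1, so the population is declining.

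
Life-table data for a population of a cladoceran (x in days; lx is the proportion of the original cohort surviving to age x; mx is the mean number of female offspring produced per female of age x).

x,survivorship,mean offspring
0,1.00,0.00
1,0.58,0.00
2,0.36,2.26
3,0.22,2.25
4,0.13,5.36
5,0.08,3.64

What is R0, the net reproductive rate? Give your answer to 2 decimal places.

lx·mx by age: 0, 0, 0.8136, 0.495, 0.6968, 0.2912
R0 = Σ lx·mx = 2.2966 → 2.30

2.30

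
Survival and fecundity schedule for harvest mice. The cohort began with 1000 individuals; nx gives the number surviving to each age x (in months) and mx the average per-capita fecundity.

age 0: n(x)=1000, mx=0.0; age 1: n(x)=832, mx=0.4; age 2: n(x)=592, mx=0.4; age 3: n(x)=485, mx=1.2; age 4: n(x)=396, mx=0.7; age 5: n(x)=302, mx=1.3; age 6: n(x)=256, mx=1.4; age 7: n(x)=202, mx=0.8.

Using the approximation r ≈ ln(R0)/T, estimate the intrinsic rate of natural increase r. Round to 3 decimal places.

0.224

lx = nx/n0 = nx/1000: 1, 0.832, 0.592, 0.485, 0.396, 0.302, 0.256, 0.202
R0 = Σ lx·mx = 0 + 0.3328 + 0.2368 + 0.582 + 0.2772 + 0.3926 + 0.3584 + 0.1616 = 2.3414
Σ x·lx·mx = 8.9058; T = 8.9058/2.3414 = 3.80362…
r ≈ ln(R0)/T = ln(2.3414)/3.80362… = 0.22367… → 0.224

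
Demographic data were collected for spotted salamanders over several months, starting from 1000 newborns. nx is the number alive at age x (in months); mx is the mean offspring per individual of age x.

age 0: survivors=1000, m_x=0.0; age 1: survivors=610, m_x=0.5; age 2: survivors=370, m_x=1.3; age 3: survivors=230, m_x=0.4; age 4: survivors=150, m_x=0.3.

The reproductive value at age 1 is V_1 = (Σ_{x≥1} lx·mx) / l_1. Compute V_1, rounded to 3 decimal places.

lx = nx/n0 = nx/1000: 1, 0.61, 0.37, 0.23, 0.15
lx·mx for x ≥ 1: 0.305, 0.481, 0.092, 0.045 → sum = 0.923
V_1 = 0.923 / l_1 = 0.923 / 0.61 = 1.513115… → 1.513

1.513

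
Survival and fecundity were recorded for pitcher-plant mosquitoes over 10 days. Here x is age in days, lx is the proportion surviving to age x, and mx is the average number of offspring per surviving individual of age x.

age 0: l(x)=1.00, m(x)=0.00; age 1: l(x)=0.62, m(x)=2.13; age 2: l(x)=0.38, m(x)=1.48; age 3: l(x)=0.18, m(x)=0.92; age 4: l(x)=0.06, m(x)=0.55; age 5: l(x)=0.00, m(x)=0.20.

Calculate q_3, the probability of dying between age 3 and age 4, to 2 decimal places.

0.67

q_3 = (l_3 − l_4) / l_3 = (0.18 − 0.06) / 0.18
     = 0.12 / 0.18 = 0.666667… → 0.67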